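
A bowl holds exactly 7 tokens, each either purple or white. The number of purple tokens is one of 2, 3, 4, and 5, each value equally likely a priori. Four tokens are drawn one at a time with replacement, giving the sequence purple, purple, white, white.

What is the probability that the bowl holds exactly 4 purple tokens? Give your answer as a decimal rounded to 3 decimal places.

For each hypothesis, P(data | H) works out to: P(data | r = 2) = (2/7)(2/7)(5/7)(5/7) = 0.041649; P(data | r = 3) = (3/7)(3/7)(4/7)(4/7) = 0.059975; P(data | r = 4) = (4/7)(4/7)(3/7)(3/7) = 0.059975; P(data | r = 5) = (5/7)(5/7)(2/7)(2/7) = 0.041649.
Weighting by the prior gives 1/4 · 0.041649 = 0.010412, 1/4 · 0.059975 = 0.014994, 1/4 · 0.059975 = 0.014994, 1/4 · 0.041649 = 0.010412; with total 0.050812.
Hence P(r = 4 | data) = (0.014994) / (0.050812) = 0.29508.

0.295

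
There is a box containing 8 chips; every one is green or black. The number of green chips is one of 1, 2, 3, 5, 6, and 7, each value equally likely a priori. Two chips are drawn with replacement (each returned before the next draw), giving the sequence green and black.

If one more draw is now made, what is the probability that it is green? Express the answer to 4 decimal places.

For each hypothesis, P(data | H) works out to: P(data | r = 1) = (1/8)(7/8) = 7/64; P(data | r = 2) = (2/8)(6/8) = 3/16; P(data | r = 3) = (3/8)(5/8) = 15/64; P(data | r = 5) = (5/8)(3/8) = 15/64; P(data | r = 6) = (6/8)(2/8) = 3/16; P(data | r = 7) = (7/8)(1/8) = 7/64.
Weighting by the prior gives 1/6 · 7/64 = 7/384, 1/6 · 3/16 = 1/32, 1/6 · 15/64 = 5/128, 1/6 · 15/64 = 5/128, 1/6 · 3/16 = 1/32, 1/6 · 7/64 = 7/384; these sum to 17/96.
The posterior is then P(r = 1 | data) = 7/68, P(r = 2 | data) = 3/17, P(r = 3 | data) = 15/68, P(r = 5 | data) = 15/68, P(r = 6 | data) = 3/17, P(r = 7 | data) = 7/68.
Averaging over the posterior, P(green next | data) = (1/8)(7/68) + (1/4)(3/17) + (3/8)(15/68) + (5/8)(15/68) + (3/4)(3/17) + (7/8)(7/68) = 1/2.

0.5000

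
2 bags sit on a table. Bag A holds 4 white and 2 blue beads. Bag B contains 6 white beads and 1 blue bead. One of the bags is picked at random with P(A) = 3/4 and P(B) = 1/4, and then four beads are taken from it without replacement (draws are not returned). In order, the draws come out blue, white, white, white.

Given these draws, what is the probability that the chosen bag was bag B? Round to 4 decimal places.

0.2632

Compute the likelihood of the observed sequence for each case: P(data | bag A) = (2/6)(4/5)(3/4)(2/3) = 2/15; P(data | bag B) = (1/7)(6/6)(5/5)(4/4) = 1/7.
The prior-weighted likelihoods are 3/4 · 2/15 = 1/10, 1/4 · 1/7 = 1/28; with total 19/140.
By Bayes' rule, P(bag B | data) = (1/28) / (19/140) = 5/19.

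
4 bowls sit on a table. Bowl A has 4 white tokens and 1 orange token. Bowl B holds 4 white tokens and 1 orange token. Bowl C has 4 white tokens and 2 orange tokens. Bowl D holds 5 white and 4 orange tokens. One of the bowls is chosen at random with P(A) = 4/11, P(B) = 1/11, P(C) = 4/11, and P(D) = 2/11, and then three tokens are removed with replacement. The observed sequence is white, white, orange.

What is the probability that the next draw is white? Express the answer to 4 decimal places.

0.7031

For each hypothesis, P(data | H) works out to: P(data | bowl A) = (4/5)(4/5)(1/5) = 0.128; P(data | bowl B) = (4/5)(4/5)(1/5) = 0.128; P(data | bowl C) = (4/6)(4/6)(2/6) = 0.14815; P(data | bowl D) = (5/9)(5/9)(4/9) = 0.13717.
Multiplying each by its prior: 4/11 · 0.128 = 0.046545, 1/11 · 0.128 = 0.011636, 4/11 · 0.14815 = 0.053872, 2/11 · 0.13717 = 0.024941; these sum to 0.13699.
Dividing through by the total gives posterior P(bowl A | data) = 0.33976, P(bowl B | data) = 0.08494, P(bowl C | data) = 0.39324, P(bowl D | data) = 0.18206.
So P(white next | data) = Σ P(white next | H) P(H | data) = (4/5)(0.33976) + (4/5)(0.08494) + (2/3)(0.39324) + (5/9)(0.18206) = 0.70307.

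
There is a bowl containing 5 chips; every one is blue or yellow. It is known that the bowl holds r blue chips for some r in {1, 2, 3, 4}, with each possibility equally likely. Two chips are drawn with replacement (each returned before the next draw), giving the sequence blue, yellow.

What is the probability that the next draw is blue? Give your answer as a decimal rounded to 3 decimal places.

Under each hypothesis, the probability of the observed sequence is: P(data | r = 1) = (1/5)(4/5) = 4/25; P(data | r = 2) = (2/5)(3/5) = 6/25; P(data | r = 3) = (3/5)(2/5) = 6/25; P(data | r = 4) = (4/5)(1/5) = 4/25.
Weighting by the prior gives 1/4 · 4/25 = 1/25, 1/4 · 6/25 = 3/50, 1/4 · 6/25 = 3/50, 1/4 · 4/25 = 1/25; with total 1/5.
The posterior is then P(r = 1 | data) = 1/5, P(r = 2 | data) = 3/10, P(r = 3 | data) = 3/10, P(r = 4 | data) = 1/5.
Averaging over the posterior, P(blue next | data) = (1/5)(1/5) + (2/5)(3/10) + (3/5)(3/10) + (4/5)(1/5) = 1/2.

0.500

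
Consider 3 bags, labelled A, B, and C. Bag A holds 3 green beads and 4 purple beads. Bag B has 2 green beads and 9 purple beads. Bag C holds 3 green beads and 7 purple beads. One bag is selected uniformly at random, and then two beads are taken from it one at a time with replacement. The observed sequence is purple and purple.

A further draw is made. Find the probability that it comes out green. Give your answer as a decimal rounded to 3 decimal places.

The likelihood of the observed sequence under each hypothesis: P(data | bag A) = (4/7)(4/7) = 0.32653; P(data | bag B) = (9/11)(9/11) = 0.66942; P(data | bag C) = (7/10)(7/10) = 0.49.
The prior-weighted likelihoods are 1/3 · 0.32653 = 0.10884, 1/3 · 0.66942 = 0.22314, 1/3 · 0.49 = 0.16333; summing to 0.49532.
Dividing through by the total gives posterior P(bag A | data) = 0.21975, P(bag B | data) = 0.4505, P(bag C | data) = 0.32975.
The predictive probability is P(green next | data) = (3/7)(0.21975) + (2/11)(0.4505) + (3/10)(0.32975) = 0.27501.

0.275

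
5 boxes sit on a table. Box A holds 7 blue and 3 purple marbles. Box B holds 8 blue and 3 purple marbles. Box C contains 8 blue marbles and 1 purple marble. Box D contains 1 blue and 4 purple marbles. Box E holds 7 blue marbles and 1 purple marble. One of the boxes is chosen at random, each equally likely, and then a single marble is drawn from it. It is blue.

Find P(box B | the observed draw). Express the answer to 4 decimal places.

0.2145

The likelihood of this draw under each hypothesis: P(data | box A) = (7/10) = 0.7; P(data | box B) = (8/11) = 0.72727; P(data | box C) = (8/9) = 0.88889; P(data | box D) = (1/5) = 0.2; P(data | box E) = (7/8) = 0.875.
The prior-weighted likelihoods are 1/5 · 0.7 = 0.14, 1/5 · 0.72727 = 0.14545, 1/5 · 0.88889 = 0.17778, 1/5 · 0.2 = 0.04, 1/5 · 0.875 = 0.175; summing to 0.67823.
So P(box B | data) = (0.14545) / (0.67823) = 0.21446.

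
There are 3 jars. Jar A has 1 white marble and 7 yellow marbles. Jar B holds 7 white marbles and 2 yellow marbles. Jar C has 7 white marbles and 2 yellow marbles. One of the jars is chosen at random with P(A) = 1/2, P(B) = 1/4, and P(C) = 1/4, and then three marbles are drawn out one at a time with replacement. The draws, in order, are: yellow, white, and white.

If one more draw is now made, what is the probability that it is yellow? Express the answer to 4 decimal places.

0.2825

Under each hypothesis, the probability of the observed sequence is: P(data | jar A) = (7/8)(1/8)(1/8) = 0.013672; P(data | jar B) = (2/9)(7/9)(7/9) = 0.13443; P(data | jar C) = (2/9)(7/9)(7/9) = 0.13443.
The prior-weighted likelihoods are 1/2 · 0.013672 = 0.0068359, 1/4 · 0.13443 = 0.033608, 1/4 · 0.13443 = 0.033608; summing to 0.074051.
Dividing through by the total gives posterior P(jar A | data) = 0.092314, P(jar B | data) = 0.45384, P(jar C | data) = 0.45384.
So P(yellow next | data) = Σ P(yellow next | H) P(H | data) = (7/8)(0.092314) + (2/9)(0.45384) + (2/9)(0.45384) = 0.28248.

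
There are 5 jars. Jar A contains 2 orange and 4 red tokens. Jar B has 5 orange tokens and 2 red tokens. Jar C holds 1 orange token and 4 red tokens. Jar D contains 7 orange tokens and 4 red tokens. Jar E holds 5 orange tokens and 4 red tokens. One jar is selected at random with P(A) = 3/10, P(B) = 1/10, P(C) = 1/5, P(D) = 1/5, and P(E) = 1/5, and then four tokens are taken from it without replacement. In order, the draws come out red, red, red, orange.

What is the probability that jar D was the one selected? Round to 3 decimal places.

For each hypothesis, P(data | H) works out to: P(data | jar A) = (4/6)(3/5)(2/4)(2/3) = 0.13333; P(data | jar B) = (2/7)(1/6)(0/5) = 0; P(data | jar C) = (4/5)(3/4)(2/3)(1/2) = 0.2; P(data | jar D) = (4/11)(3/10)(2/9)(7/8) = 0.021212; P(data | jar E) = (4/9)(3/8)(2/7)(5/6) = 0.039683.
Weighting by the prior gives 3/10 · 0.13333 = 0.04, 1/10 · 0 = 0, 1/5 · 0.2 = 0.04, 1/5 · 0.021212 = 0.0042424, 1/5 · 0.039683 = 0.0079365; these sum to 0.092179.
So P(jar D | data) = (0.0042424) / (0.092179) = 0.046024.

0.046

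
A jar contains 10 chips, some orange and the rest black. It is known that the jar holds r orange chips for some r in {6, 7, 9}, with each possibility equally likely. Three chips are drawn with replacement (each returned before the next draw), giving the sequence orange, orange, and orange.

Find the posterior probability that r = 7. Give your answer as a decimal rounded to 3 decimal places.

For each hypothesis, P(data | H) works out to: P(data | r = 6) = (6/10)(6/10)(6/10) = 0.216; P(data | r = 7) = (7/10)(7/10)(7/10) = 0.343; P(data | r = 9) = (9/10)(9/10)(9/10) = 0.729.
The prior-weighted likelihoods are 1/3 · 0.216 = 0.072, 1/3 · 0.343 = 0.11433, 1/3 · 0.729 = 0.243; summing to 0.42933.
By Bayes' rule, P(r = 7 | data) = (0.11433) / (0.42933) = 0.2663.

0.266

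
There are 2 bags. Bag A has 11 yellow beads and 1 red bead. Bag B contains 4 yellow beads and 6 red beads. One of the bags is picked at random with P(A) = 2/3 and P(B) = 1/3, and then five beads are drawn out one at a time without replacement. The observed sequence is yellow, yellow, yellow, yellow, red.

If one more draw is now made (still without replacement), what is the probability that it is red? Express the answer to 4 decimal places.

0.0278

Compute the likelihood of the observed sequence for each case: P(data | bag A) = (11/12)(10/11)(9/10)(8/9)(1/8) = 1/12; P(data | bag B) = (4/10)(3/9)(2/8)(1/7)(6/6) = 1/210.
The prior-weighted likelihoods are 2/3 · 1/12 = 1/18, 1/3 · 1/210 = 1/630; with total 2/35.
Normalising, the posterior is P(bag A | data) = 35/36, P(bag B | data) = 1/36.
Averaging over the posterior, P(red next | data) = (0)(35/36) + (1)(1/36) = 1/36.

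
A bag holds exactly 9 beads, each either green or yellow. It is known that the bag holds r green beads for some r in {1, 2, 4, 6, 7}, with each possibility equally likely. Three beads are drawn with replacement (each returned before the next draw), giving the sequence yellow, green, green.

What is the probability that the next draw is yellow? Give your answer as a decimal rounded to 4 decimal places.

For each hypothesis, P(data | H) works out to: P(data | r = 1) = (8/9)(1/9)(1/9) = 0.010974; P(data | r = 2) = (7/9)(2/9)(2/9) = 0.038409; P(data | r = 4) = (5/9)(4/9)(4/9) = 0.10974; P(data | r = 6) = (3/9)(6/9)(6/9) = 0.14815; P(data | r = 7) = (2/9)(7/9)(7/9) = 0.13443.
The prior-weighted likelihoods are 1/5 · 0.010974 = 0.0021948, 1/5 · 0.038409 = 0.0076818, 1/5 · 0.10974 = 0.021948, 1/5 · 0.14815 = 0.02963, 1/5 · 0.13443 = 0.026886; with total 0.08834.
Dividing through by the total gives posterior P(r = 1 | data) = 0.024845, P(r = 2 | data) = 0.086957, P(r = 4 | data) = 0.24845, P(r = 6 | data) = 0.3354, P(r = 7 | data) = 0.30435.
Averaging over the posterior, P(yellow next | data) = (8/9)(0.024845) + (7/9)(0.086957) + (5/9)(0.24845) + (1/3)(0.3354) + (2/9)(0.30435) = 0.40718.

0.4072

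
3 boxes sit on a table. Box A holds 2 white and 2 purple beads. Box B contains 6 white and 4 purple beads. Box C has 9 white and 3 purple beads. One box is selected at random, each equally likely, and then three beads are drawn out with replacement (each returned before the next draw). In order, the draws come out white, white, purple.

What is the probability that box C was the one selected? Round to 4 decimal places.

For each hypothesis, P(data | H) works out to: P(data | box A) = (2/4)(2/4)(2/4) = 0.125; P(data | box B) = (6/10)(6/10)(4/10) = 0.144; P(data | box C) = (9/12)(9/12)(3/12) = 0.14062.
The prior-weighted likelihoods are 1/3 · 0.125 = 0.041667, 1/3 · 0.144 = 0.048, 1/3 · 0.14062 = 0.046875; these sum to 0.13654.
Hence P(box C | data) = (0.046875) / (0.13654) = 0.3433.

0.3433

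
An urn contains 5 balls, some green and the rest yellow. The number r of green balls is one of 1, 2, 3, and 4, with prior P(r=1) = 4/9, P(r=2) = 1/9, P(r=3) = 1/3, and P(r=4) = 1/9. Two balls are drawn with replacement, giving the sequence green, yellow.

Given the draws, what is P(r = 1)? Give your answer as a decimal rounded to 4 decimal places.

0.3636

The likelihood of the observed sequence under each hypothesis: P(data | r = 1) = (1/5)(4/5) = 4/25; P(data | r = 2) = (2/5)(3/5) = 6/25; P(data | r = 3) = (3/5)(2/5) = 6/25; P(data | r = 4) = (4/5)(1/5) = 4/25.
Multiplying each by its prior: 4/9 · 4/25 = 16/225, 1/9 · 6/25 = 2/75, 1/3 · 6/25 = 2/25, 1/9 · 4/25 = 4/225; these sum to 44/225.
By Bayes' rule, P(r = 1 | data) = (16/225) / (44/225) = 4/11.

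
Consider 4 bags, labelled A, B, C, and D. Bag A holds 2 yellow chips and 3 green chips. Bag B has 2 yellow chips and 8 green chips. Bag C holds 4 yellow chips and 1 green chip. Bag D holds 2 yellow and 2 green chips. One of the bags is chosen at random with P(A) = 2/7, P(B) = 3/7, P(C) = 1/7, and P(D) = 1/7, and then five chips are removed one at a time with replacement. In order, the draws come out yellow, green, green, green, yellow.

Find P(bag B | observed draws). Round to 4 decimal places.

0.3681

For each hypothesis, P(data | H) works out to: P(data | bag A) = (2/5)(3/5)(3/5)(3/5)(2/5) = 0.03456; P(data | bag B) = (2/10)(8/10)(8/10)(8/10)(2/10) = 0.02048; P(data | bag C) = (4/5)(1/5)(1/5)(1/5)(4/5) = 0.00512; P(data | bag D) = (2/4)(2/4)(2/4)(2/4)(2/4) = 0.03125.
The prior-weighted likelihoods are 2/7 · 0.03456 = 0.0098743, 3/7 · 0.02048 = 0.0087771, 1/7 · 0.00512 = 0.00073143, 1/7 · 0.03125 = 0.0044643; with total 0.023847.
Hence P(bag B | data) = (0.0087771) / (0.023847) = 0.36806.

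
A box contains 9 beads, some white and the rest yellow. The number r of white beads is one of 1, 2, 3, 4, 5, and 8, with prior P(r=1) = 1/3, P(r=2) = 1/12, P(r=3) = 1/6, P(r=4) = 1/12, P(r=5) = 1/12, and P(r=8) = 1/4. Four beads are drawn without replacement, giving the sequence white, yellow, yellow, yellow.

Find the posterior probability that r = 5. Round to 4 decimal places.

For each hypothesis, P(data | H) works out to: P(data | r = 1) = (1/9)(8/8)(7/7)(6/6) = 0.11111; P(data | r = 2) = (2/9)(7/8)(6/7)(5/6) = 0.13889; P(data | r = 3) = (3/9)(6/8)(5/7)(4/6) = 0.11905; P(data | r = 4) = (4/9)(5/8)(4/7)(3/6) = 0.079365; P(data | r = 5) = (5/9)(4/8)(3/7)(2/6) = 0.039683; P(data | r = 8) = (8/9)(1/8)(0/7) = 0.
Multiplying each by its prior: 1/3 · 0.11111 = 0.037037, 1/12 · 0.13889 = 0.011574, 1/6 · 0.11905 = 0.019841, 1/12 · 0.079365 = 0.0066138, 1/12 · 0.039683 = 0.0033069, 1/4 · 0 = 0; these sum to 0.078373.
By Bayes' rule, P(r = 5 | data) = (0.0033069) / (0.078373) = 0.042194.

0.0422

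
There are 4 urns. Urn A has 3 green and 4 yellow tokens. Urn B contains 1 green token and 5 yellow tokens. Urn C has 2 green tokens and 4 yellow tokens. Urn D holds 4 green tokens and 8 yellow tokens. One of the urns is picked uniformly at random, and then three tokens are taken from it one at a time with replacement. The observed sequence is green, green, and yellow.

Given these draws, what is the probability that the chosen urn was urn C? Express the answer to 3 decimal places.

Under each hypothesis, the probability of the observed sequence is: P(data | urn A) = (3/7)(3/7)(4/7) = 0.10496; P(data | urn B) = (1/6)(1/6)(5/6) = 0.023148; P(data | urn C) = (2/6)(2/6)(4/6) = 0.074074; P(data | urn D) = (4/12)(4/12)(8/12) = 0.074074.
Multiplying each by its prior: 1/4 · 0.10496 = 0.026239, 1/4 · 0.023148 = 0.005787, 1/4 · 0.074074 = 0.018519, 1/4 · 0.074074 = 0.018519; with total 0.069063.
By Bayes' rule, P(urn C | data) = (0.018519) / (0.069063) = 0.26814.

0.268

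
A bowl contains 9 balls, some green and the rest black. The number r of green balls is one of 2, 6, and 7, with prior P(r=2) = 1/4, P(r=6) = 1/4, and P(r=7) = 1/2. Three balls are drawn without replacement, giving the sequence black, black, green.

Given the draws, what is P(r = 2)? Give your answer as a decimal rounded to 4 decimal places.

0.5676

Compute the likelihood of the observed sequence for each case: P(data | r = 2) = (7/9)(6/8)(2/7) = 1/6; P(data | r = 6) = (3/9)(2/8)(6/7) = 1/14; P(data | r = 7) = (2/9)(1/8)(7/7) = 1/36.
The prior-weighted likelihoods are 1/4 · 1/6 = 1/24, 1/4 · 1/14 = 1/56, 1/2 · 1/36 = 1/72; these sum to 37/504.
Therefore the posterior P(r = 2 | data) = (1/24) / (37/504) = 21/37.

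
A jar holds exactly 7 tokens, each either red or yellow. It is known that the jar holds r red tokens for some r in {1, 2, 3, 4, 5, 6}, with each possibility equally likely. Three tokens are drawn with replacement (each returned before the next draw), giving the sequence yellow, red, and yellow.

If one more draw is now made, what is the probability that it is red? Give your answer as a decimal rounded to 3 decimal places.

The likelihood of the observed sequence under each hypothesis: P(data | r = 1) = (6/7)(1/7)(6/7) = 0.10496; P(data | r = 2) = (5/7)(2/7)(5/7) = 0.14577; P(data | r = 3) = (4/7)(3/7)(4/7) = 0.13994; P(data | r = 4) = (3/7)(4/7)(3/7) = 0.10496; P(data | r = 5) = (2/7)(5/7)(2/7) = 0.058309; P(data | r = 6) = (1/7)(6/7)(1/7) = 0.017493.
Multiplying each by its prior: 1/6 · 0.10496 = 0.017493, 1/6 · 0.14577 = 0.024295, 1/6 · 0.13994 = 0.023324, 1/6 · 0.10496 = 0.017493, 1/6 · 0.058309 = 0.0097182, 1/6 · 0.017493 = 0.0029155; these sum to 0.095238.
Normalising, the posterior is P(r = 1 | data) = 0.18367, P(r = 2 | data) = 0.2551, P(r = 3 | data) = 0.2449, P(r = 4 | data) = 0.18367, P(r = 5 | data) = 0.10204, P(r = 6 | data) = 0.030612.
The predictive probability is P(red next | data) = (1/7)(0.18367) + (2/7)(0.2551) + (3/7)(0.2449) + (4/7)(0.18367) + (5/7)(0.10204) + (6/7)(0.030612) = 0.40816.

0.408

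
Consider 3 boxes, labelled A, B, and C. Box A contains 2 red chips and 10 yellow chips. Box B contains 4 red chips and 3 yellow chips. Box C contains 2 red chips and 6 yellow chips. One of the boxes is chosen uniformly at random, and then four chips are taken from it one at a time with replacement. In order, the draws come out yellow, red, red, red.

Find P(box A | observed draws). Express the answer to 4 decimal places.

0.0404

Under each hypothesis, the probability of the observed sequence is: P(data | box A) = (10/12)(2/12)(2/12)(2/12) = 0.003858; P(data | box B) = (3/7)(4/7)(4/7)(4/7) = 0.079967; P(data | box C) = (6/8)(2/8)(2/8)(2/8) = 0.011719.
Multiplying each by its prior: 1/3 · 0.003858 = 0.001286, 1/3 · 0.079967 = 0.026656, 1/3 · 0.011719 = 0.0039062; summing to 0.031848.
So P(box A | data) = (0.001286) / (0.031848) = 0.04038.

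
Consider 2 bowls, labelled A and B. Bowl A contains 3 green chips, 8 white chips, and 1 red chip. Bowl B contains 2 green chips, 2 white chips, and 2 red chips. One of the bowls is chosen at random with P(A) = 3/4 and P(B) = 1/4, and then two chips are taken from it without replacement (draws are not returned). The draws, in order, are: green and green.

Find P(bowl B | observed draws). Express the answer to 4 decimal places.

0.3284

Compute the likelihood of the observed sequence for each case: P(data | bowl A) = (3/12)(2/11) = 0.045455; P(data | bowl B) = (2/6)(1/5) = 0.066667.
Weighting by the prior gives 3/4 · 0.045455 = 0.034091, 1/4 · 0.066667 = 0.016667; with total 0.050758.
By Bayes' rule, P(bowl B | data) = (0.016667) / (0.050758) = 0.32836.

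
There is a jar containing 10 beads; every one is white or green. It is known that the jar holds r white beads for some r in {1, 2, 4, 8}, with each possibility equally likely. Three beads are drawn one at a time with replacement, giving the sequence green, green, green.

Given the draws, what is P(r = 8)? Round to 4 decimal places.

0.0055

Compute the likelihood of the observed sequence for each case: P(data | r = 1) = (9/10)(9/10)(9/10) = 0.729; P(data | r = 2) = (8/10)(8/10)(8/10) = 0.512; P(data | r = 4) = (6/10)(6/10)(6/10) = 0.216; P(data | r = 8) = (2/10)(2/10)(2/10) = 0.008.
Weighting by the prior gives 1/4 · 0.729 = 0.18225, 1/4 · 0.512 = 0.128, 1/4 · 0.216 = 0.054, 1/4 · 0.008 = 0.002; these sum to 0.36625.
By Bayes' rule, P(r = 8 | data) = (0.002) / (0.36625) = 0.0054608.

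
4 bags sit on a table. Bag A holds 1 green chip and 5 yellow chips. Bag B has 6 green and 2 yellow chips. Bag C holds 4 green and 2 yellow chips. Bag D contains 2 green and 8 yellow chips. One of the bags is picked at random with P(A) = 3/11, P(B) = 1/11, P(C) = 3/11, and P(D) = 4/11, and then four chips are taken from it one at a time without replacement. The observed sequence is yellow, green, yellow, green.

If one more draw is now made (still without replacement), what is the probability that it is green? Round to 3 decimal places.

Compute the likelihood of the observed sequence for each case: P(data | bag A) = (5/6)(1/5)(4/4)(0/3) = 0; P(data | bag B) = (2/8)(6/7)(1/6)(5/5) = 0.035714; P(data | bag C) = (2/6)(4/5)(1/4)(3/3) = 0.066667; P(data | bag D) = (8/10)(2/9)(7/8)(1/7) = 0.022222.
Weighting by the prior gives 3/11 · 0 = 0, 1/11 · 0.035714 = 0.0032468, 3/11 · 0.066667 = 0.018182, 4/11 · 0.022222 = 0.0080808; summing to 0.029509.
Dividing through by the total gives posterior P(bag A | data) = 0, P(bag B | data) = 0.11002, P(bag C | data) = 0.61614, P(bag D | data) = 0.27384.
The predictive probability is P(green next | data) = (1)(0.11002) + (1)(0.61614) + (0)(0.27384) = 0.72616.

0.726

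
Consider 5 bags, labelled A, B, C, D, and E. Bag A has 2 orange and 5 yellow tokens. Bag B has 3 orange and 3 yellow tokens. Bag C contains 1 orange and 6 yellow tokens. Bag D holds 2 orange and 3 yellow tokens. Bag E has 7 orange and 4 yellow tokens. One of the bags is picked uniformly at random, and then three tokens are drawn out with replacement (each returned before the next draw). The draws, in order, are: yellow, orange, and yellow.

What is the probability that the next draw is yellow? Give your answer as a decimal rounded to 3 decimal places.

0.619

For each hypothesis, P(data | H) works out to: P(data | bag A) = (5/7)(2/7)(5/7) = 0.14577; P(data | bag B) = (3/6)(3/6)(3/6) = 0.125; P(data | bag C) = (6/7)(1/7)(6/7) = 0.10496; P(data | bag D) = (3/5)(2/5)(3/5) = 0.144; P(data | bag E) = (4/11)(7/11)(4/11) = 0.084147.
The prior-weighted likelihoods are 1/5 · 0.14577 = 0.029155, 1/5 · 0.125 = 0.025, 1/5 · 0.10496 = 0.020991, 1/5 · 0.144 = 0.0288, 1/5 · 0.084147 = 0.016829; these sum to 0.12078.
Dividing through by the total gives posterior P(bag A | data) = 0.24139, P(bag B | data) = 0.207, P(bag C | data) = 0.1738, P(bag D | data) = 0.23846, P(bag E | data) = 0.13935.
So P(yellow next | data) = Σ P(yellow next | H) P(H | data) = (5/7)(0.24139) + (1/2)(0.207) + (6/7)(0.1738) + (3/5)(0.23846) + (4/11)(0.13935) = 0.61864.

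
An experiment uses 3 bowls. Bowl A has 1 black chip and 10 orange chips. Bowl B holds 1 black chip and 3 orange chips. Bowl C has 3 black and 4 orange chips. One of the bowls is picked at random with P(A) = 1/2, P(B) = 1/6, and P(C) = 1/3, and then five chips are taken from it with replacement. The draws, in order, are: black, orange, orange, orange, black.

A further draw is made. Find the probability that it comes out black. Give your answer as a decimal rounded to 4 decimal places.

0.3317

For each hypothesis, P(data | H) works out to: P(data | bowl A) = (1/11)(10/11)(10/11)(10/11)(1/11) = 0.0062092; P(data | bowl B) = (1/4)(3/4)(3/4)(3/4)(1/4) = 0.026367; P(data | bowl C) = (3/7)(4/7)(4/7)(4/7)(3/7) = 0.034271.
The prior-weighted likelihoods are 1/2 · 0.0062092 = 0.0031046, 1/6 · 0.026367 = 0.0043945, 1/3 · 0.034271 = 0.011424; these sum to 0.018923.
Normalising, the posterior is P(bowl A | data) = 0.16407, P(bowl B | data) = 0.23223, P(bowl C | data) = 0.6037.
So P(black next | data) = Σ P(black next | H) P(H | data) = (1/11)(0.16407) + (1/4)(0.23223) + (3/7)(0.6037) = 0.3317.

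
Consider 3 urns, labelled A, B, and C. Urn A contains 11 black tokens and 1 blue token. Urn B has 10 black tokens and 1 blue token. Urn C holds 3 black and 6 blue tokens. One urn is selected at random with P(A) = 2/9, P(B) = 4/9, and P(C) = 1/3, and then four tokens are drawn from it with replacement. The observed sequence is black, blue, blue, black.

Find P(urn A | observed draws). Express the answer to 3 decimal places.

0.062

For each hypothesis, P(data | H) works out to: P(data | urn A) = (11/12)(1/12)(1/12)(11/12) = 0.0058353; P(data | urn B) = (10/11)(1/11)(1/11)(10/11) = 0.0068301; P(data | urn C) = (3/9)(6/9)(6/9)(3/9) = 0.049383.
Multiplying each by its prior: 2/9 · 0.0058353 = 0.0012967, 4/9 · 0.0068301 = 0.0030356, 1/3 · 0.049383 = 0.016461; with total 0.020793.
So P(urn A | data) = (0.0012967) / (0.020793) = 0.062363.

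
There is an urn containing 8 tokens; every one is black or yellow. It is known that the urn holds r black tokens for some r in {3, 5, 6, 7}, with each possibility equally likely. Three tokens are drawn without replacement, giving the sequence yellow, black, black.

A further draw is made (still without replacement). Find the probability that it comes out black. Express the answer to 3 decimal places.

The likelihood of the observed sequence under each hypothesis: P(data | r = 3) = (5/8)(3/7)(2/6) = 5/56; P(data | r = 5) = (3/8)(5/7)(4/6) = 5/28; P(data | r = 6) = (2/8)(6/7)(5/6) = 5/28; P(data | r = 7) = (1/8)(7/7)(6/6) = 1/8.
The prior-weighted likelihoods are 1/4 · 5/56 = 5/224, 1/4 · 5/28 = 5/112, 1/4 · 5/28 = 5/112, 1/4 · 1/8 = 1/32; with total 1/7.
Normalising, the posterior is P(r = 3 | data) = 5/32, P(r = 5 | data) = 5/16, P(r = 6 | data) = 5/16, P(r = 7 | data) = 7/32.
Averaging over the posterior, P(black next | data) = (1/5)(5/32) + (3/5)(5/16) + (4/5)(5/16) + (1)(7/32) = 11/16.

0.688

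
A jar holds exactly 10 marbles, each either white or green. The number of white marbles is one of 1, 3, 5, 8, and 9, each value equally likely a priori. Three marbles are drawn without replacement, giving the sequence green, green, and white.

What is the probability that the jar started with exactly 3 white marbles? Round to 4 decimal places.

For each hypothesis, P(data | H) works out to: P(data | r = 1) = (9/10)(8/9)(1/8) = 0.1; P(data | r = 3) = (7/10)(6/9)(3/8) = 0.175; P(data | r = 5) = (5/10)(4/9)(5/8) = 0.13889; P(data | r = 8) = (2/10)(1/9)(8/8) = 0.022222; P(data | r = 9) = (1/10)(0/9) = 0.
The prior-weighted likelihoods are 1/5 · 0.1 = 0.02, 1/5 · 0.175 = 0.035, 1/5 · 0.13889 = 0.027778, 1/5 · 0.022222 = 0.0044444, 1/5 · 0 = 0; summing to 0.087222.
Hence P(r = 3 | data) = (0.035) / (0.087222) = 0.40127.

0.4013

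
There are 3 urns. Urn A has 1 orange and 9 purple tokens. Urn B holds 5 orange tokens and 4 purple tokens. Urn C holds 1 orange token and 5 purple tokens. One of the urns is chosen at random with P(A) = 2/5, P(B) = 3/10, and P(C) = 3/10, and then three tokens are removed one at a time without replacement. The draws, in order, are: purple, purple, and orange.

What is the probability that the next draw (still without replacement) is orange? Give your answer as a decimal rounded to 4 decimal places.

0.1894

Compute the likelihood of the observed sequence for each case: P(data | urn A) = (9/10)(8/9)(1/8) = 1/10; P(data | urn B) = (4/9)(3/8)(5/7) = 5/42; P(data | urn C) = (5/6)(4/5)(1/4) = 1/6.
Multiplying each by its prior: 2/5 · 1/10 = 1/25, 3/10 · 5/42 = 1/28, 3/10 · 1/6 = 1/20; summing to 22/175.
Dividing through by the total gives posterior P(urn A | data) = 7/22, P(urn B | data) = 25/88, P(urn C | data) = 35/88.
So P(orange next | data) = Σ P(orange next | H) P(H | data) = (0)(7/22) + (2/3)(25/88) + (0)(35/88) = 25/132.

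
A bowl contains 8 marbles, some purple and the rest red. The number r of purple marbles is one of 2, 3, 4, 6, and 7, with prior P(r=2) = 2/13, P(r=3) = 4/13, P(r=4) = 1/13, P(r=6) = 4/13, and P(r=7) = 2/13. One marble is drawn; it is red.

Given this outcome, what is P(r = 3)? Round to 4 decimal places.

Under each hypothesis, the probability of this draw is: P(data | r = 2) = (6/8) = 3/4; P(data | r = 3) = (5/8) = 5/8; P(data | r = 4) = (4/8) = 1/2; P(data | r = 6) = (2/8) = 1/4; P(data | r = 7) = (1/8) = 1/8.
The prior-weighted likelihoods are 2/13 · 3/4 = 3/26, 4/13 · 5/8 = 5/26, 1/13 · 1/2 = 1/26, 4/13 · 1/4 = 1/13, 2/13 · 1/8 = 1/52; with total 23/52.
So P(r = 3 | data) = (5/26) / (23/52) = 10/23.

0.4348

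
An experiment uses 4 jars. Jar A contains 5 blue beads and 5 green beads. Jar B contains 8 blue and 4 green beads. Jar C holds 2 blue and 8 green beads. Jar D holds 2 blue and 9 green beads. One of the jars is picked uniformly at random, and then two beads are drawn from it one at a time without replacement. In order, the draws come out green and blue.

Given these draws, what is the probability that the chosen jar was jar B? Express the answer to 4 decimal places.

The likelihood of the observed sequence under each hypothesis: P(data | jar A) = (5/10)(5/9) = 0.27778; P(data | jar B) = (4/12)(8/11) = 0.24242; P(data | jar C) = (8/10)(2/9) = 0.17778; P(data | jar D) = (9/11)(2/10) = 0.16364.
The prior-weighted likelihoods are 1/4 · 0.27778 = 0.069444, 1/4 · 0.24242 = 0.060606, 1/4 · 0.17778 = 0.044444, 1/4 · 0.16364 = 0.040909; with total 0.2154.
So P(jar B | data) = (0.060606) / (0.2154) = 0.28136.

0.2814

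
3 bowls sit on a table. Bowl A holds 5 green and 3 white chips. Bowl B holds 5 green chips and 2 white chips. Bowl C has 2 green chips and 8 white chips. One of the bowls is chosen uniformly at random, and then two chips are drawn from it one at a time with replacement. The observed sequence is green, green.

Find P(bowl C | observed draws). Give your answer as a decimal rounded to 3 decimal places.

0.043

For each hypothesis, P(data | H) works out to: P(data | bowl A) = (5/8)(5/8) = 0.39062; P(data | bowl B) = (5/7)(5/7) = 0.5102; P(data | bowl C) = (2/10)(2/10) = 0.04.
Weighting by the prior gives 1/3 · 0.39062 = 0.13021, 1/3 · 0.5102 = 0.17007, 1/3 · 0.04 = 0.013333; these sum to 0.31361.
So P(bowl C | data) = (0.013333) / (0.31361) = 0.042516.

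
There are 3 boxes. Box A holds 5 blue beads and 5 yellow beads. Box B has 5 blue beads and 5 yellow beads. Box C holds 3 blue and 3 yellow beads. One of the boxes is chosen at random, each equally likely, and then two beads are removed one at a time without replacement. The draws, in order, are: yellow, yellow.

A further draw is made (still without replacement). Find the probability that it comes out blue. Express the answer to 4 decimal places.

0.6638

Compute the likelihood of the observed sequence for each case: P(data | box A) = (5/10)(4/9) = 2/9; P(data | box B) = (5/10)(4/9) = 2/9; P(data | box C) = (3/6)(2/5) = 1/5.
The prior-weighted likelihoods are 1/3 · 2/9 = 2/27, 1/3 · 2/9 = 2/27, 1/3 · 1/5 = 1/15; with total 29/135.
The posterior is then P(box A | data) = 10/29, P(box B | data) = 10/29, P(box C | data) = 9/29.
The predictive probability is P(blue next | data) = (5/8)(10/29) + (5/8)(10/29) + (3/4)(9/29) = 77/116.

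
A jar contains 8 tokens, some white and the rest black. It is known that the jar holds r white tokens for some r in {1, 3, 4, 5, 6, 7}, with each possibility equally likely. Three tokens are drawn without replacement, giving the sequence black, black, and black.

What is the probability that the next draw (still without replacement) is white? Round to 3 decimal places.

Under each hypothesis, the probability of the observed sequence is: P(data | r = 1) = (7/8)(6/7)(5/6) = 5/8; P(data | r = 3) = (5/8)(4/7)(3/6) = 5/28; P(data | r = 4) = (4/8)(3/7)(2/6) = 1/14; P(data | r = 5) = (3/8)(2/7)(1/6) = 1/56; P(data | r = 6) = (2/8)(1/7)(0/6) = 0; P(data | r = 7) = (1/8)(0/7) = 0.
Weighting by the prior gives 1/6 · 5/8 = 5/48, 1/6 · 5/28 = 5/168, 1/6 · 1/14 = 1/84, 1/6 · 1/56 = 1/336, 1/6 · 0 = 0, 1/6 · 0 = 0; with total 25/168.
Dividing through by the total gives posterior P(r = 1 | data) = 7/10, P(r = 3 | data) = 1/5, P(r = 4 | data) = 2/25, P(r = 5 | data) = 1/50, P(r = 6 | data) = 0, P(r = 7 | data) = 0.
So P(white next | data) = Σ P(white next | H) P(H | data) = (1/5)(7/10) + (3/5)(1/5) + (4/5)(2/25) + (1)(1/50) = 43/125.

0.344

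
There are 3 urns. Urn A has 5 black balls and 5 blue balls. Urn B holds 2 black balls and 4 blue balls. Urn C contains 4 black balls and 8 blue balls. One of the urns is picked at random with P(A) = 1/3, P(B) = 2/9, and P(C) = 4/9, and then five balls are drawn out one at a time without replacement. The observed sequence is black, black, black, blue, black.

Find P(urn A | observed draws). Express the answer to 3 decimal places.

0.880

Under each hypothesis, the probability of the observed sequence is: P(data | urn A) = (5/10)(4/9)(3/8)(5/7)(2/6) = 0.019841; P(data | urn B) = (2/6)(1/5)(0/4) = 0; P(data | urn C) = (4/12)(3/11)(2/10)(8/9)(1/8) = 0.0020202.
Multiplying each by its prior: 1/3 · 0.019841 = 0.0066138, 2/9 · 0 = 0, 4/9 · 0.0020202 = 0.00089787; summing to 0.0075116.
Hence P(urn A | data) = (0.0066138) / (0.0075116) = 0.88047.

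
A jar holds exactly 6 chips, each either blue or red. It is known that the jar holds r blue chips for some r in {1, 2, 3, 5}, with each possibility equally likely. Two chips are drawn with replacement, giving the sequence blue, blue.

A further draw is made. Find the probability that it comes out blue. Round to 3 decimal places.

0.688

The likelihood of the observed sequence under each hypothesis: P(data | r = 1) = (1/6)(1/6) = 1/36; P(data | r = 2) = (2/6)(2/6) = 1/9; P(data | r = 3) = (3/6)(3/6) = 1/4; P(data | r = 5) = (5/6)(5/6) = 25/36.
Weighting by the prior gives 1/4 · 1/36 = 1/144, 1/4 · 1/9 = 1/36, 1/4 · 1/4 = 1/16, 1/4 · 25/36 = 25/144; with total 13/48.
Dividing through by the total gives posterior P(r = 1 | data) = 1/39, P(r = 2 | data) = 4/39, P(r = 3 | data) = 3/13, P(r = 5 | data) = 25/39.
So P(blue next | data) = Σ P(blue next | H) P(H | data) = (1/6)(1/39) + (1/3)(4/39) + (1/2)(3/13) + (5/6)(25/39) = 161/234.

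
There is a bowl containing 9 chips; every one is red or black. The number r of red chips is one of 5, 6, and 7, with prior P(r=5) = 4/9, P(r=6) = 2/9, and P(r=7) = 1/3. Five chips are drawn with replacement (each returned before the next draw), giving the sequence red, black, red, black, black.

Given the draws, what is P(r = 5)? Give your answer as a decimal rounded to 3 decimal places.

Compute the likelihood of the observed sequence for each case: P(data | r = 5) = (5/9)(4/9)(5/9)(4/9)(4/9) = 0.027096; P(data | r = 6) = (6/9)(3/9)(6/9)(3/9)(3/9) = 0.016461; P(data | r = 7) = (7/9)(2/9)(7/9)(2/9)(2/9) = 0.0066386.
Multiplying each by its prior: 4/9 · 0.027096 = 0.012043, 2/9 · 0.016461 = 0.003658, 1/3 · 0.0066386 = 0.0022129; these sum to 0.017914.
Hence P(r = 5 | data) = (0.012043) / (0.017914) = 0.67227.

0.672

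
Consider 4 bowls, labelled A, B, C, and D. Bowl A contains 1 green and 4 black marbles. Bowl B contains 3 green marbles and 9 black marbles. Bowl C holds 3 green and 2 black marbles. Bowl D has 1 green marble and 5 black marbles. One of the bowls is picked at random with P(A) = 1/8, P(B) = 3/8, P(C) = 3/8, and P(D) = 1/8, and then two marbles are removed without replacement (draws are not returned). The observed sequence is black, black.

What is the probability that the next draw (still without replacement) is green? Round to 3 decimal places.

Compute the likelihood of the observed sequence for each case: P(data | bowl A) = (4/5)(3/4) = 0.6; P(data | bowl B) = (9/12)(8/11) = 0.54545; P(data | bowl C) = (2/5)(1/4) = 0.1; P(data | bowl D) = (5/6)(4/5) = 0.66667.
The prior-weighted likelihoods are 1/8 · 0.6 = 0.075, 3/8 · 0.54545 = 0.20455, 3/8 · 0.1 = 0.0375, 1/8 · 0.66667 = 0.083333; these sum to 0.40038.
The posterior is then P(bowl A | data) = 0.18732, P(bowl B | data) = 0.51088, P(bowl C | data) = 0.093661, P(bowl D | data) = 0.20814.
The predictive probability is P(green next | data) = (1/3)(0.18732) + (3/10)(0.51088) + (1)(0.093661) + (1/4)(0.20814) = 0.3614.

0.361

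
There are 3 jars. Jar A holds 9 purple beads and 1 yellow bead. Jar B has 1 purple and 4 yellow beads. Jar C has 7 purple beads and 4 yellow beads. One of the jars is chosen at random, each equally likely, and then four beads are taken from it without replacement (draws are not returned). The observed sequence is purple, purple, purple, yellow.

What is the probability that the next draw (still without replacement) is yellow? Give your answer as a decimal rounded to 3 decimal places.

0.221

For each hypothesis, P(data | H) works out to: P(data | jar A) = (9/10)(8/9)(7/8)(1/7) = 1/10; P(data | jar B) = (1/5)(0/4) = 0; P(data | jar C) = (7/11)(6/10)(5/9)(4/8) = 7/66.
The prior-weighted likelihoods are 1/3 · 1/10 = 1/30, 1/3 · 0 = 0, 1/3 · 7/66 = 7/198; summing to 34/495.
The posterior is then P(jar A | data) = 33/68, P(jar B | data) = 0, P(jar C | data) = 35/68.
The predictive probability is P(yellow next | data) = (0)(33/68) + (3/7)(35/68) = 15/68.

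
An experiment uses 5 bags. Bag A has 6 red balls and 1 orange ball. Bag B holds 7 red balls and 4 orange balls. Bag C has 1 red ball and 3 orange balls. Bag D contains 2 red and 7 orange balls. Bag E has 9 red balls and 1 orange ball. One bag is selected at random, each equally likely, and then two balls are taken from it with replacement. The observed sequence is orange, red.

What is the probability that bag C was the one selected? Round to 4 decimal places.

0.2332

The likelihood of the observed sequence under each hypothesis: P(data | bag A) = (1/7)(6/7) = 0.12245; P(data | bag B) = (4/11)(7/11) = 0.2314; P(data | bag C) = (3/4)(1/4) = 0.1875; P(data | bag D) = (7/9)(2/9) = 0.17284; P(data | bag E) = (1/10)(9/10) = 0.09.
Multiplying each by its prior: 1/5 · 0.12245 = 0.02449, 1/5 · 0.2314 = 0.046281, 1/5 · 0.1875 = 0.0375, 1/5 · 0.17284 = 0.034568, 1/5 · 0.09 = 0.018; with total 0.16084.
So P(bag C | data) = (0.0375) / (0.16084) = 0.23315.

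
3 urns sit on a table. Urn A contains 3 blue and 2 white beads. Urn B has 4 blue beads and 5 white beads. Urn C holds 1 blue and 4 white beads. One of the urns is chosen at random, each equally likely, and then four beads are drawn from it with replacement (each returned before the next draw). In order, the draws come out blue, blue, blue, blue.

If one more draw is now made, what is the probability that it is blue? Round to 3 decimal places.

0.561

Compute the likelihood of the observed sequence for each case: P(data | urn A) = (3/5)(3/5)(3/5)(3/5) = 0.1296; P(data | urn B) = (4/9)(4/9)(4/9)(4/9) = 0.039018; P(data | urn C) = (1/5)(1/5)(1/5)(1/5) = 0.0016.
Multiplying each by its prior: 1/3 · 0.1296 = 0.0432, 1/3 · 0.039018 = 0.013006, 1/3 · 0.0016 = 0.00053333; with total 0.056739.
Normalising, the posterior is P(urn A | data) = 0.76137, P(urn B | data) = 0.22923, P(urn C | data) = 0.0093997.
So P(blue next | data) = Σ P(blue next | H) P(H | data) = (3/5)(0.76137) + (4/9)(0.22923) + (1/5)(0.0093997) = 0.56058.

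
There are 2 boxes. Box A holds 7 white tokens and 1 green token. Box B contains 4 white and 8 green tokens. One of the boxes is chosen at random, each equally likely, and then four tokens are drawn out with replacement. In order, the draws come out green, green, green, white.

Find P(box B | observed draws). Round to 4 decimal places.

0.9830

Under each hypothesis, the probability of the observed sequence is: P(data | box A) = (1/8)(1/8)(1/8)(7/8) = 0.001709; P(data | box B) = (8/12)(8/12)(8/12)(4/12) = 0.098765.
The prior-weighted likelihoods are 1/2 · 0.001709 = 0.00085449, 1/2 · 0.098765 = 0.049383; with total 0.050237.
Hence P(box B | data) = (0.049383) / (0.050237) = 0.98299.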